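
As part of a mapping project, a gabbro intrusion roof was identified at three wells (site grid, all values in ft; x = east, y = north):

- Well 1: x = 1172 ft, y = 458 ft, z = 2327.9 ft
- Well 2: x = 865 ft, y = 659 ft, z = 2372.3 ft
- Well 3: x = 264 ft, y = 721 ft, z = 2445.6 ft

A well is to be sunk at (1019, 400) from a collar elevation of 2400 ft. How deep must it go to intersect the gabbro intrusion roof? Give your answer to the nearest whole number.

56 ft

Let the plane be z = a·x + b·y + c.
Well 2−Well 1: −307a + 201b = 44.4;  Well 3−Well 1: −908a + 263b = 117.7.
Solving gives a = −0.11772, b = 0.04109.
Then c = 2327.9 − a·1172 − b·458 = 2447.06.
At (1019, 400): z_contact = −120.0 + 16.4 + 2447.06 = 2343.5 ft.
Depth below ground = 2400 − 2343.5 = 56 ft.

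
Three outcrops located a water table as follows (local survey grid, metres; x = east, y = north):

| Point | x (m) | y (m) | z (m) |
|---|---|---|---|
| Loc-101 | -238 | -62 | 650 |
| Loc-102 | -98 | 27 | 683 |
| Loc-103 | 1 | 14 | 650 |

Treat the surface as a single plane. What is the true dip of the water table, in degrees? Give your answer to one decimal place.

Let the plane be z = a·x + b·y + c.
Loc-102−Loc-101: 140a + 89b = 33;  Loc-103−Loc-101: 239a + 76b = 0.
Solving gives a = −0.23591, b = 0.74189.
Gradient magnitude |∇z| = √(a² + b²) = √(0.05566 + 0.55040) = 0.77849.
True dip = arctan(0.77849) = 37.9°, dipping toward SSE (azimuth ≈ 162°).

37.9°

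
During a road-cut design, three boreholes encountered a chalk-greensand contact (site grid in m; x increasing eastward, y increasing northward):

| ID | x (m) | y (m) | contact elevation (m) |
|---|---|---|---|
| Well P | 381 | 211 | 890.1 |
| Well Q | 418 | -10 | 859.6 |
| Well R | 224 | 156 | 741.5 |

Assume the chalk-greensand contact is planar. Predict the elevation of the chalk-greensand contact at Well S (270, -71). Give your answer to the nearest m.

717 m

Let the plane be z = a·x + b·y + c.
Well Q−Well P: 37a − 221b = −30.5;  Well R−Well P: −157a − 55b = −148.6.
Solving gives a = 0.84839, b = 0.28005.
Then c = 890.1 − a·381 − b·211 = 507.77.
At (270, -71): z = 229.1 − 19.9 + 507.77 = 717.0 m.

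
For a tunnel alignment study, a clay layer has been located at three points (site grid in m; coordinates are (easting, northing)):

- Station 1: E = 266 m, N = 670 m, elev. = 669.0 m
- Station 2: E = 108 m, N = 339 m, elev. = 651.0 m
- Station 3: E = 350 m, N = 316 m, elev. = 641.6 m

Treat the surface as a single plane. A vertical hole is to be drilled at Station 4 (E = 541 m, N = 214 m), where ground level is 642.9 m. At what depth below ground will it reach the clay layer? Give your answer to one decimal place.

Two edge vectors: Station 1→Station 2 = (-158, -331, -18), Station 1→Station 3 = (84, -354, -27.4).
Normal n = (Station 1→Station 2) × (Station 1→Station 3) = (2697.4, -5841.2, 83736).
So ∂z/∂E = −n_x/n_z = −0.03221 and ∂z/∂N = −n_y/n_z = 0.06976.
Intercept c from Station 1: 669 + 8.57 − 46.74 = 630.83.
At (541, 214): z_contact = −17.43 + 14.93 + 630.83 = 628.33 m.
Depth below ground = 642.9 − 628.33 = 14.6 m.

14.6 m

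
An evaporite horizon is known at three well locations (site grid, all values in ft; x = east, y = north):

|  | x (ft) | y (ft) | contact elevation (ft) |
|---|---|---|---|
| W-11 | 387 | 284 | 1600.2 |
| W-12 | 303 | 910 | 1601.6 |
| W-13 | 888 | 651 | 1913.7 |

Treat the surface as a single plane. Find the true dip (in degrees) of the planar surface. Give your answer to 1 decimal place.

Two edge vectors: W-11→W-12 = (-84, 626, 1.4), W-11→W-13 = (501, 367, 313.5).
Normal n = (W-11→W-12) × (W-11→W-13) = (195737.2, 27035.4, -344454).
So ∂z/∂x = −n_x/n_z = 0.56825 and ∂z/∂y = −n_y/n_z = 0.07849.
Gradient magnitude |∇z| = √(a² + b²) = √(0.32291 + 0.00616) = 0.57365.
True dip = arctan(0.57365) = 29.8°, dipping toward W (azimuth ≈ 262°).

29.8°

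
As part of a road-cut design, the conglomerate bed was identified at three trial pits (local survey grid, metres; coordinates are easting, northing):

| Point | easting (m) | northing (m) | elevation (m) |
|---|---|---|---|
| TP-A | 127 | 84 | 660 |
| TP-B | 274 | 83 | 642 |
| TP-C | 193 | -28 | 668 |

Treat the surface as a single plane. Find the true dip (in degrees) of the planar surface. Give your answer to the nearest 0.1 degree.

Let the plane be z = a·easting + b·northing + c.
TP-B−TP-A: 147a − 1b = −18;  TP-C−TP-A: 66a − 112b = 8.
Solving gives a = −0.12343, b = −0.14416.
Gradient magnitude |∇z| = √(a² + b²) = √(0.01523 + 0.02078) = 0.18978.
True dip = arctan(0.18978) = 10.7°, dipping toward NE (azimuth ≈ 041°).

10.7°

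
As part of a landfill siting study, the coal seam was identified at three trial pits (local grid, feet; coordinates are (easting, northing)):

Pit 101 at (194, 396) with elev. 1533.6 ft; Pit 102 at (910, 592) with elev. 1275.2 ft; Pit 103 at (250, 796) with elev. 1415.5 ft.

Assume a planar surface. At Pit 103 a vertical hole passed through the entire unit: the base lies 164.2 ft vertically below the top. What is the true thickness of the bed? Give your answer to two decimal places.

153.15 ft

Let the plane be z = a·E + b·N + c.
Pit 102−Pit 101: 716a + 196b = −258.4;  Pit 103−Pit 101: 56a + 400b = −118.1.
Solving gives a = −0.29123, b = −0.25448.
|∇z| = √(a²+b²) = 0.38675, so dip δ = arctan(0.38675) = 21.14°.
True thickness = vertical thickness × cos δ = 164.2 × cos 21.14° = 153.15 ft.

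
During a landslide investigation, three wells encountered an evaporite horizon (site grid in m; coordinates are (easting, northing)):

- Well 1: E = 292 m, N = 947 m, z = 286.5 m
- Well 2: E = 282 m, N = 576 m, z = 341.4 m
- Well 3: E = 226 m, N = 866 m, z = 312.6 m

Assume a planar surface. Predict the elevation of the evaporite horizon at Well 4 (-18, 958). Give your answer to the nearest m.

353 m

Two edge vectors: Well 1→Well 2 = (-10, -371, 54.9), Well 1→Well 3 = (-66, -81, 26.1).
Normal n = (Well 1→Well 2) × (Well 1→Well 3) = (-5236.2, -3362.4, -23676).
So ∂z/∂E = −n_x/n_z = −0.22116 and ∂z/∂N = −n_y/n_z = −0.14202.
Intercept c from Well 1: 286.5 + 64.58 + 134.49 = 485.57.
At (-18, 958): z = 4.0 − 136.1 + 485.57 = 353.5 m.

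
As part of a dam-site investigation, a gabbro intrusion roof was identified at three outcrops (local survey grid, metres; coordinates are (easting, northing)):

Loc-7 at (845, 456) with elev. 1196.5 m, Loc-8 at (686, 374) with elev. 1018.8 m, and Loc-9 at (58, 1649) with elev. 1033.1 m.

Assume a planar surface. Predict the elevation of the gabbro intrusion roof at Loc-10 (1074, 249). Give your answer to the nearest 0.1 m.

1306.8 m

Two edge vectors: Loc-7→Loc-8 = (-159, -82, -177.7), Loc-7→Loc-9 = (-787, 1193, -163.4).
Normal n = (Loc-7→Loc-8) × (Loc-7→Loc-9) = (225394.9, 113869.3, -254221).
So ∂z/∂E = −n_x/n_z = 0.886610 and ∂z/∂N = −n_y/n_z = 0.447915.
Intercept c from Loc-7: 1196.5 − 749.19 − 204.25 = 243.07.
At (1074, 249): z = 952.2 + 111.5 + 243.07 = 1306.8 m.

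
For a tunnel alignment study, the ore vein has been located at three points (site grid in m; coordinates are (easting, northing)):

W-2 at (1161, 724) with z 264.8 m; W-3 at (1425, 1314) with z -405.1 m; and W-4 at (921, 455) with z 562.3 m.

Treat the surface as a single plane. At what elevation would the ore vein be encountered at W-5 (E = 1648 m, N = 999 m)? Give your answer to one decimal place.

-23.3 m

Let the plane be z = a·E + b·N + c.
W-3−W-2: 264a + 590b = −669.9;  W-4−W-2: −240a − 269b = 297.5.
Solving gives a = 0.066277, b = −1.165080.
Then c = 264.8 − a·1161 − b·724 = 1031.37.
At (1648, 999): z = 109.2 − 1163.9 + 1031.37 = -23.3 m.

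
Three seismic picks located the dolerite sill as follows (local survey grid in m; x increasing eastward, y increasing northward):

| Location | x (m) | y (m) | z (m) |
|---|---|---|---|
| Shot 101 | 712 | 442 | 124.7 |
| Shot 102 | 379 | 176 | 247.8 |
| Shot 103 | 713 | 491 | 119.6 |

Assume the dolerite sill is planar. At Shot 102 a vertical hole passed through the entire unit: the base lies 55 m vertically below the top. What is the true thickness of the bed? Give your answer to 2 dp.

Let the plane be z = a·x + b·y + c.
Shot 102−Shot 101: −333a − 266b = 123.1;  Shot 103−Shot 101: 1a + 49b = −5.1.
Solving gives a = −0.29128, b = −0.09814.
|∇z| = √(a²+b²) = 0.30737, so dip δ = arctan(0.30737) = 17.09°.
True thickness = vertical thickness × cos δ = 55 × cos 17.09° = 52.57 m.

52.57 m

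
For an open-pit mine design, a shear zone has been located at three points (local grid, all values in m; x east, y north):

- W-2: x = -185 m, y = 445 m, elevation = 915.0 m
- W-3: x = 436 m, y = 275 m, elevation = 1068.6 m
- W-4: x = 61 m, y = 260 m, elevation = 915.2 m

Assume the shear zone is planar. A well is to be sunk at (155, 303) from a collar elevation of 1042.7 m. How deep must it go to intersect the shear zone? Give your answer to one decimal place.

68.8 m

Two edge vectors: W-2→W-3 = (621, -170, 153.6), W-2→W-4 = (246, -185, 0.2).
Normal n = (W-2→W-3) × (W-2→W-4) = (28382, 37661.4, -73065).
So ∂z/∂x = −n_x/n_z = 0.38845 and ∂z/∂y = −n_y/n_z = 0.51545.
Intercept c from W-2: 915 + 71.86 − 229.38 = 757.49.
At (155, 303): z_contact = 60.21 + 156.18 + 757.49 = 973.88 m.
Depth below ground = 1042.7 − 973.88 = 68.8 m.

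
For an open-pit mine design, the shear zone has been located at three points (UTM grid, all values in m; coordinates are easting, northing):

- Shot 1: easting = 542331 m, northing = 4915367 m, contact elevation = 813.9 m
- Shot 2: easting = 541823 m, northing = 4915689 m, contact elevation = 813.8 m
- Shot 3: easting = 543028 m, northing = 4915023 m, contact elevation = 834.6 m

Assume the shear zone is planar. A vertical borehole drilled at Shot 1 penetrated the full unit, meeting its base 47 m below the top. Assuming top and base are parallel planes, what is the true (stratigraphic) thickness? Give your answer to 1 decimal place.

Two edge vectors: Shot 1→Shot 2 = (-508, 322, -0.1), Shot 1→Shot 3 = (697, -344, 20.7).
Normal n = (Shot 1→Shot 2) × (Shot 1→Shot 3) = (6631, 10445.9, -49682).
So ∂z/∂easting = −n_x/n_z = 0.13347 and ∂z/∂northing = −n_y/n_z = 0.21026.
|∇z| = √(a²+b²) = 0.24904, so dip δ = arctan(0.24904) = 13.98°.
True thickness = vertical thickness × cos δ = 47 × cos 13.98° = 45.6 m.

45.6 m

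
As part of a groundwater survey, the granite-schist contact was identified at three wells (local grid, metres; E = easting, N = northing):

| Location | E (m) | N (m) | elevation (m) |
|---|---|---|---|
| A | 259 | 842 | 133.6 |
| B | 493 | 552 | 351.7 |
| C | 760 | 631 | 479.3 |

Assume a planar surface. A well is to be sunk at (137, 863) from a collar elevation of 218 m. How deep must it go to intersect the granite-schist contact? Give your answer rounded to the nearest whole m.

160 m

Let the plane be z = a·E + b·N + c.
B−A: 234a − 290b = 218.1;  C−A: 501a − 211b = 345.7.
Solving gives a = 0.56543, b = −0.29582.
Then c = 133.6 − a·259 − b·842 = 236.24.
At (137, 863): z_contact = 77.5 − 255.3 + 236.24 = 58.4 m.
Depth below ground = 218 − 58.4 = 160 m.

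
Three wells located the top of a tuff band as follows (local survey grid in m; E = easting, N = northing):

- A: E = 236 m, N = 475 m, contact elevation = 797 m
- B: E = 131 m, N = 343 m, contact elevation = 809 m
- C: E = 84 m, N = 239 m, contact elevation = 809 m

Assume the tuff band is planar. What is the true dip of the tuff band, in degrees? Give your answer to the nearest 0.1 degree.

16.2°

Two edge vectors: A→B = (-105, -132, 12), A→C = (-152, -236, 12).
Normal n = (A→B) × (A→C) = (1248, -564, 4716).
So ∂z/∂E = −n_x/n_z = −0.26463 and ∂z/∂N = −n_y/n_z = 0.11959.
Gradient magnitude |∇z| = √(a² + b²) = √(0.07003 + 0.01430) = 0.29040.
True dip = arctan(0.29040) = 16.2°, dipping toward ESE (azimuth ≈ 114°).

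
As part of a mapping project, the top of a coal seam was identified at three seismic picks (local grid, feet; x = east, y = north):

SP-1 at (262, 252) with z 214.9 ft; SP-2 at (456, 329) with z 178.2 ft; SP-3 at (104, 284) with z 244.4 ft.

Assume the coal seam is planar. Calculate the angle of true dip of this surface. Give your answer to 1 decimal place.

10.6°

Let the plane be z = a·x + b·y + c.
SP-2−SP-1: 194a + 77b = −36.7;  SP-3−SP-1: −158a + 32b = 29.5.
Solving gives a = −0.18754, b = −0.00411.
Gradient magnitude |∇z| = √(a² + b²) = √(0.03517 + 0.00002) = 0.18759.
True dip = arctan(0.18759) = 10.6°, dipping toward E (azimuth ≈ 089°).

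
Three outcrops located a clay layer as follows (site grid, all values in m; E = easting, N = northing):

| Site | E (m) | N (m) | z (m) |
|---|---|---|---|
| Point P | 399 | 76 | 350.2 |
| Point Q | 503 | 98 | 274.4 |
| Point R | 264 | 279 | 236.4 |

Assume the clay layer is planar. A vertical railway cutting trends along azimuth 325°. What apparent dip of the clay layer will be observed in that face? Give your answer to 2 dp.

23.93°

Let the plane be z = a·E + b·N + c.
Point Q−Point P: 104a + 22b = −75.8;  Point R−Point P: −135a + 203b = −113.8.
Solving gives a = −0.53500, b = −0.91638.
Unit vector along 325° is (sin 325°, cos 325°) = (-0.5736, 0.8192).
Slope in that direction = a·(-0.5736) + b·(0.8192) = −0.44379.
Apparent dip = arctan|0.44379| = 23.93° (true dip is 46.7°, so apparent ≤ true as expected).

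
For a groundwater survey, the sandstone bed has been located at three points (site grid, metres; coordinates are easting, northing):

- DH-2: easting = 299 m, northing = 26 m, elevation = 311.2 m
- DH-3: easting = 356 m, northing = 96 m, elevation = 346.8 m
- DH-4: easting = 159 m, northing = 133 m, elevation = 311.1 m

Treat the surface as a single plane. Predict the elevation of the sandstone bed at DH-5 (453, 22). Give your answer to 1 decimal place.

346.9 m

Let the plane be z = a·easting + b·northing + c.
DH-3−DH-2: 57a + 70b = 35.6;  DH-4−DH-2: −140a + 107b = −0.1.
Solving gives a = 0.24003, b = 0.31312.
Then c = 311.2 − a·299 − b·26 = 231.29.
At (453, 22): z = 108.7 + 6.9 + 231.29 = 346.9 m.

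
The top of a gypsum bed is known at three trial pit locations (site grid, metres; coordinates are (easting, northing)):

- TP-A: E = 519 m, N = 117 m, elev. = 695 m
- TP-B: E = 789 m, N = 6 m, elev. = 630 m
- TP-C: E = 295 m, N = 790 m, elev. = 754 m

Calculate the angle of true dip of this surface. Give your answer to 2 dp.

13.35°

Let the plane be z = a·E + b·N + c.
TP-B−TP-A: 270a − 111b = −65;  TP-C−TP-A: −224a + 673b = 59.
Solving gives a = −0.23715, b = 0.00873.
Gradient magnitude |∇z| = √(a² + b²) = √(0.05624 + 0.00008) = 0.23731.
True dip = arctan(0.23731) = 13.35°, dipping toward E (azimuth ≈ 092°).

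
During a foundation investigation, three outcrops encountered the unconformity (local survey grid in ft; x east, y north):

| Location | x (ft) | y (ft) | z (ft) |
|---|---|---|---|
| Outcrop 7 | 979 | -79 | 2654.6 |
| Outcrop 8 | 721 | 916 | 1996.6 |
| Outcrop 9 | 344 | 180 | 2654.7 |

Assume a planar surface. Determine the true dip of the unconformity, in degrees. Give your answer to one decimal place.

38.6°

Let the plane be z = a·x + b·y + c.
Outcrop 8−Outcrop 7: −258a + 995b = −658;  Outcrop 9−Outcrop 7: −635a + 259b = 0.1.
Solving gives a = −0.30181, b = −0.73956.
Gradient magnitude |∇z| = √(a² + b²) = √(0.09109 + 0.54695) = 0.79878.
True dip = arctan(0.79878) = 38.6°, dipping toward NNE (azimuth ≈ 022°).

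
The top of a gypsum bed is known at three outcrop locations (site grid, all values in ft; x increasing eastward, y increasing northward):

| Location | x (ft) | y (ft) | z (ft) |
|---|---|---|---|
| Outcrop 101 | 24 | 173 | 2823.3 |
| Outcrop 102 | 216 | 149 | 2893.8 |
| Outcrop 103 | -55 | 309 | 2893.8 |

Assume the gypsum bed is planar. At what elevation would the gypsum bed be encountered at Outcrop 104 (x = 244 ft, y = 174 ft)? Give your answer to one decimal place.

Let the plane be z = a·x + b·y + c.
Outcrop 102−Outcrop 101: 192a − 24b = 70.5;  Outcrop 103−Outcrop 101: −79a + 136b = 70.5.
Solving gives a = 0.46581, b = 0.78896.
Then c = 2823.3 − a·24 − b·173 = 2675.63.
At (244, 174): z = 113.7 + 137.3 + 2675.63 = 2926.6 ft.

2926.6 ft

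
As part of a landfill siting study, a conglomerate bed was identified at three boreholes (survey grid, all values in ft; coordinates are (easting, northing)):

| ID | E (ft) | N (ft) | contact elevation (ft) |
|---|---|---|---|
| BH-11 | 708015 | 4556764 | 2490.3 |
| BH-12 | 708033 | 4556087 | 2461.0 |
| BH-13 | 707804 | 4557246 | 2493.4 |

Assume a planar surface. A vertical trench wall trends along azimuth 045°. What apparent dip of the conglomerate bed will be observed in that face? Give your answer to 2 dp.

5.46°

Let the plane be z = a·E + b·N + c.
BH-12−BH-11: 18a − 677b = −29.3;  BH-13−BH-11: −211a + 482b = 3.1.
Solving gives a = 0.08962, b = 0.04566.
Unit vector along 045° is (sin 45°, cos 45°) = (0.7071, 0.7071).
Slope in that direction = a·(0.7071) + b·(0.7071) = 0.09566.
Apparent dip = arctan|0.09566| = 5.46° (true dip is 5.7°, so apparent ≤ true as expected).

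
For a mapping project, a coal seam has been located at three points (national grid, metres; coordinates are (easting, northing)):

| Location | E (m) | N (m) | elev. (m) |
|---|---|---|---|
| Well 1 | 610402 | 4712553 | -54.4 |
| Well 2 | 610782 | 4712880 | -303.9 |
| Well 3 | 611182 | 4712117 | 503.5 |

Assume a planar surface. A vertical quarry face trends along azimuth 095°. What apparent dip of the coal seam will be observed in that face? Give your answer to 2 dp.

Two edge vectors: Well 1→Well 2 = (380, 327, -249.5), Well 1→Well 3 = (780, -436, 557.9).
Normal n = (Well 1→Well 2) × (Well 1→Well 3) = (73651.3, -406612, -420740).
So ∂z/∂E = −n_x/n_z = 0.17505 and ∂z/∂N = −n_y/n_z = −0.96642.
Unit vector along 095° is (sin 95°, cos 95°) = (0.9962, -0.0872).
Slope in that direction = a·(0.9962) + b·(-0.0872) = 0.25861.
Apparent dip = arctan|0.25861| = 14.50° (true dip is 44.5°, so apparent ≤ true as expected).

14.50°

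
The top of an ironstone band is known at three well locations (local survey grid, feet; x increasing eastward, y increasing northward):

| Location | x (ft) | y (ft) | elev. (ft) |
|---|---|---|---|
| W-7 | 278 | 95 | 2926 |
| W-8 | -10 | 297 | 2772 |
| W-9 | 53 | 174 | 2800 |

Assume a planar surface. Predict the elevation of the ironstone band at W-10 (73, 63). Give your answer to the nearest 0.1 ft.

2803.7 ft

Let the plane be z = a·x + b·y + c.
W-8−W-7: −288a + 202b = −154;  W-9−W-7: −225a + 79b = −126.
Solving gives a = 0.58534, b = 0.07216.
Then c = 2926 − a·278 − b·95 = 2756.42.
At (73, 63): z = 42.7 + 4.5 + 2756.42 = 2803.7 ft.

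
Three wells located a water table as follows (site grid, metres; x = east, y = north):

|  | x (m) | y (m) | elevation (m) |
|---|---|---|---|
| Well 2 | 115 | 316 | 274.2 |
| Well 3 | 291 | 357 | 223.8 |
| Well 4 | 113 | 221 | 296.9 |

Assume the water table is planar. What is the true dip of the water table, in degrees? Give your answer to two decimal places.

18.23°

Two edge vectors: Well 2→Well 3 = (176, 41, -50.4), Well 2→Well 4 = (-2, -95, 22.7).
Normal n = (Well 2→Well 3) × (Well 2→Well 4) = (-3857.3, -3894.4, -16638).
So ∂z/∂x = −n_x/n_z = −0.23184 and ∂z/∂y = −n_y/n_z = −0.23407.
Gradient magnitude |∇z| = √(a² + b²) = √(0.05375 + 0.05479) = 0.32945.
True dip = arctan(0.32945) = 18.23°, dipping toward NE (azimuth ≈ 045°).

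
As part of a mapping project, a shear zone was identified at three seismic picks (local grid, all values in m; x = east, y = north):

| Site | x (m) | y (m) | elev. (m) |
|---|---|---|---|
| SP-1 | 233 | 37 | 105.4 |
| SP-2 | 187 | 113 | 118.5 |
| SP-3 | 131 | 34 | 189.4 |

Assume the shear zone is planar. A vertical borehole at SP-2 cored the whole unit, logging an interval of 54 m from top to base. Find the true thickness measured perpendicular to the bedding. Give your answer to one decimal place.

Let the plane be z = a·x + b·y + c.
SP-2−SP-1: −46a + 76b = 13.1;  SP-3−SP-1: −102a − 3b = 84.
Solving gives a = −0.81411, b = −0.32038.
|∇z| = √(a²+b²) = 0.87488, so dip δ = arctan(0.87488) = 41.18°.
True thickness = vertical thickness × cos δ = 54 × cos 41.18° = 40.6 m.

40.6 m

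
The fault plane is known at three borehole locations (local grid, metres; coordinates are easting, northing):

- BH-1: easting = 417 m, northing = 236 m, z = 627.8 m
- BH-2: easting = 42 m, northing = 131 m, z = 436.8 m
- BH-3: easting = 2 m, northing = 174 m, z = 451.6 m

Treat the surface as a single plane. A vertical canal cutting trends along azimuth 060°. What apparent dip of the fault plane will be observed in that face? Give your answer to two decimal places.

31.31°

Let the plane be z = a·easting + b·northing + c.
BH-2−BH-1: −375a − 105b = −191;  BH-3−BH-1: −415a − 62b = −176.2.
Solving gives a = 0.32763, b = 0.64895.
Unit vector along 060° is (sin 60°, cos 60°) = (0.8660, 0.5000).
Slope in that direction = a·(0.8660) + b·(0.5000) = 0.60821.
Apparent dip = arctan|0.60821| = 31.31° (true dip is 36.0°, so apparent ≤ true as expected).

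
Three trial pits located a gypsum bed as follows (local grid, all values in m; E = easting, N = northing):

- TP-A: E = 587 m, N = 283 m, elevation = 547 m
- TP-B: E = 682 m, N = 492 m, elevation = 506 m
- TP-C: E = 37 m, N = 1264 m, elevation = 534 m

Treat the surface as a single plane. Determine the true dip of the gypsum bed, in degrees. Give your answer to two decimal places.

12.04°

Let the plane be z = a·E + b·N + c.
TP-B−TP-A: 95a + 209b = −41;  TP-C−TP-A: −550a + 981b = −13.
Solving gives a = −0.18018, b = −0.11427.
Gradient magnitude |∇z| = √(a² + b²) = √(0.03247 + 0.01306) = 0.21336.
True dip = arctan(0.21336) = 12.04°, dipping toward ENE (azimuth ≈ 058°).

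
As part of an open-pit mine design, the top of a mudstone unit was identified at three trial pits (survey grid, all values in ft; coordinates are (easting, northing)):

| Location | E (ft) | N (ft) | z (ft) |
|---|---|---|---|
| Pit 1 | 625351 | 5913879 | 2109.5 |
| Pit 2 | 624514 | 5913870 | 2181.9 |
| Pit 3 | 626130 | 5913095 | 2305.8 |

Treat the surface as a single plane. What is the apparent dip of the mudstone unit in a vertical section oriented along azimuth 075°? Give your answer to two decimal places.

Two edge vectors: Pit 1→Pit 2 = (-837, -9, 72.4), Pit 1→Pit 3 = (779, -784, 196.3).
Normal n = (Pit 1→Pit 2) × (Pit 1→Pit 3) = (54994.9, 220702.7, 663219).
So ∂z/∂E = −n_x/n_z = −0.08292 and ∂z/∂N = −n_y/n_z = −0.33277.
Unit vector along 075° is (sin 75°, cos 75°) = (0.9659, 0.2588).
Slope in that direction = a·(0.9659) + b·(0.2588) = −0.16622.
Apparent dip = arctan|0.16622| = 9.44° (true dip is 18.9°, so apparent ≤ true as expected).

9.44°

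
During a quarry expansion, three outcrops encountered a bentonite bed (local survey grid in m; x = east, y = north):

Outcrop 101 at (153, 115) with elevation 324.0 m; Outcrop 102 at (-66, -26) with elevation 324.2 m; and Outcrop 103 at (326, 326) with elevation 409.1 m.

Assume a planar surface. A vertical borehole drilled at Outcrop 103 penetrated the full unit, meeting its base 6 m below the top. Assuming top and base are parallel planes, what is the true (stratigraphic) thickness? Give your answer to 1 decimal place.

Let the plane be z = a·x + b·y + c.
Outcrop 102−Outcrop 101: −219a − 141b = 0.2;  Outcrop 103−Outcrop 101: 173a + 211b = 85.1.
Solving gives a = −0.55195, b = 0.85586.
|∇z| = √(a²+b²) = 1.01840, so dip δ = arctan(1.01840) = 45.52°.
True thickness = vertical thickness × cos δ = 6 × cos 45.52° = 4.2 m.

4.2 m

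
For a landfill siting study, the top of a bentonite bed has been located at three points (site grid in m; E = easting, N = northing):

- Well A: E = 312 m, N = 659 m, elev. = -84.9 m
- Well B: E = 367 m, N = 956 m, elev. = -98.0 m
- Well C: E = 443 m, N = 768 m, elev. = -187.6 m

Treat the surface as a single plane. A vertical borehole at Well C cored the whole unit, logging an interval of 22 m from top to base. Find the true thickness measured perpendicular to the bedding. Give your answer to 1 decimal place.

16.4 m

Two edge vectors: Well A→Well B = (55, 297, -13.1), Well A→Well C = (131, 109, -102.7).
Normal n = (Well A→Well B) × (Well A→Well C) = (-29074, 3932.4, -32912).
So ∂z/∂E = −n_x/n_z = −0.88339 and ∂z/∂N = −n_y/n_z = 0.11948.
|∇z| = √(a²+b²) = 0.89143, so dip δ = arctan(0.89143) = 41.71°.
True thickness = vertical thickness × cos δ = 22 × cos 41.71° = 16.4 m.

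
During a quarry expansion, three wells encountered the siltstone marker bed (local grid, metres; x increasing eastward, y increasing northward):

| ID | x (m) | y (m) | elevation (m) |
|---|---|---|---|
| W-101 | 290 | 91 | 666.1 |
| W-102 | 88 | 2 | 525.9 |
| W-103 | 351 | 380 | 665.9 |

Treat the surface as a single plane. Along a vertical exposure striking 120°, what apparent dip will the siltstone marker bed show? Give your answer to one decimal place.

36.7°

Two edge vectors: W-101→W-102 = (-202, -89, -140.2), W-101→W-103 = (61, 289, -0.2).
Normal n = (W-101→W-102) × (W-101→W-103) = (40535.6, -8592.6, -52949).
So ∂z/∂x = −n_x/n_z = 0.76556 and ∂z/∂y = −n_y/n_z = −0.16228.
Unit vector along 120° is (sin 120°, cos 120°) = (0.8660, -0.5000).
Slope in that direction = a·(0.8660) + b·(-0.5000) = 0.74413.
Apparent dip = arctan|0.74413| = 36.7° (true dip is 38.0°, so apparent ≤ true as expected).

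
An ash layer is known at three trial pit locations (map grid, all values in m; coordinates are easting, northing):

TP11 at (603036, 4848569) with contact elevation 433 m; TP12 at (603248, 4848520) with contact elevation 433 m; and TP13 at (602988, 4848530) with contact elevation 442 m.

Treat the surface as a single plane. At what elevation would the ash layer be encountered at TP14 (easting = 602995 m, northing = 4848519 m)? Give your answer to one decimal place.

443.7 m

Two edge vectors: TP11→TP12 = (212, -49, 0), TP11→TP13 = (-48, -39, 9).
Normal n = (TP11→TP12) × (TP11→TP13) = (-441, -1908, -10620).
So ∂z/∂easting = −n_x/n_z = −0.041525424 and ∂z/∂northing = −n_y/n_z = −0.179661017.
Intercept c from TP11: 433 + 25041.33 + 871098.84 = 896573.16.
At (602995, 4848519): z = −25039.6 − 871089.9 + 896573.16 = 443.7 m.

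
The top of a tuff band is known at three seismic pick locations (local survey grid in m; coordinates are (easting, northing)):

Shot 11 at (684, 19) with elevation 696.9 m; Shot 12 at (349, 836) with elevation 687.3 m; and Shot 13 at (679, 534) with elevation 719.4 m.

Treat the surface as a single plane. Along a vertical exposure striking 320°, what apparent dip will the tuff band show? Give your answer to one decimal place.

3.1°

Two edge vectors: Shot 11→Shot 12 = (-335, 817, -9.6), Shot 11→Shot 13 = (-5, 515, 22.5).
Normal n = (Shot 11→Shot 12) × (Shot 11→Shot 13) = (23326.5, 7585.5, -168440).
So ∂z/∂E = −n_x/n_z = 0.13849 and ∂z/∂N = −n_y/n_z = 0.04503.
Unit vector along 320° is (sin 320°, cos 320°) = (-0.6428, 0.7660).
Slope in that direction = a·(-0.6428) + b·(0.7660) = −0.05452.
Apparent dip = arctan|0.05452| = 3.1° (true dip is 8.3°, so apparent ≤ true as expected).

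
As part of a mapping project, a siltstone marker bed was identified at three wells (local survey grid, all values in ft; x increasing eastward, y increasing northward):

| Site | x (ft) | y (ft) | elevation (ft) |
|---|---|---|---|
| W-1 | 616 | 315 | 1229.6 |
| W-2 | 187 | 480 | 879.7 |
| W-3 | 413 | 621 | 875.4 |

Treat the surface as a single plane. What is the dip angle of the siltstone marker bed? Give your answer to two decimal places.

Let the plane be z = a·x + b·y + c.
W-2−W-1: −429a + 165b = −349.9;  W-3−W-1: −203a + 306b = −354.2.
Solving gives a = 0.49731, b = −0.82760.
Gradient magnitude |∇z| = √(a² + b²) = √(0.24732 + 0.68493) = 0.96553.
True dip = arctan(0.96553) = 44.00°, dipping toward NNW (azimuth ≈ 329°).

44.00°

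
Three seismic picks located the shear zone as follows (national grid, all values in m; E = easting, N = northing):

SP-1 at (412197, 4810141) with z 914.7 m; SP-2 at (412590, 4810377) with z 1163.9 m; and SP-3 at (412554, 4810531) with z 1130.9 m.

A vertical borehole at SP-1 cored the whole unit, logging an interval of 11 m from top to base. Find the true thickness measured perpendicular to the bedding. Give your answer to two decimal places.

9.13 m

Let the plane be z = a·E + b·N + c.
SP-2−SP-1: 393a + 236b = 249.2;  SP-3−SP-1: 357a + 390b = 216.2.
Solving gives a = 0.66888, b = −0.05792.
|∇z| = √(a²+b²) = 0.67138, so dip δ = arctan(0.67138) = 33.88°.
True thickness = vertical thickness × cos δ = 11 × cos 33.88° = 9.13 m.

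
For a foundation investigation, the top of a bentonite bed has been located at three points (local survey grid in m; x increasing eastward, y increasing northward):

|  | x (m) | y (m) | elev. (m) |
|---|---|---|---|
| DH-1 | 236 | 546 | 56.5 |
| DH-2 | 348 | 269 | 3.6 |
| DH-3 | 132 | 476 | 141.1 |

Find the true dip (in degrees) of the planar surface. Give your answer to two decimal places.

Two edge vectors: DH-1→DH-2 = (112, -277, -52.9), DH-1→DH-3 = (-104, -70, 84.6).
Normal n = (DH-1→DH-2) × (DH-1→DH-3) = (-27137.2, -3973.6, -36648).
So ∂z/∂x = −n_x/n_z = −0.74048 and ∂z/∂y = −n_y/n_z = −0.10843.
Gradient magnitude |∇z| = √(a² + b²) = √(0.54831 + 0.01176) = 0.74838.
True dip = arctan(0.74838) = 36.81°, dipping toward E (azimuth ≈ 082°).

36.81°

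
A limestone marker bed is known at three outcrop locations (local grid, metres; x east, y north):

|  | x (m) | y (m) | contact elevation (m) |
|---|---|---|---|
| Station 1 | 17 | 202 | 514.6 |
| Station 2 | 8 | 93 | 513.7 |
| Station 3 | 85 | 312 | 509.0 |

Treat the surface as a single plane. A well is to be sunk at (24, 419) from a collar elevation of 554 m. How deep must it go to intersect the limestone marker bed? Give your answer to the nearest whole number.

Two edge vectors: Station 1→Station 2 = (-9, -109, -0.9), Station 1→Station 3 = (68, 110, -5.6).
Normal n = (Station 1→Station 2) × (Station 1→Station 3) = (709.4, -111.6, 6422).
So ∂z/∂x = −n_x/n_z = −0.11046 and ∂z/∂y = −n_y/n_z = 0.01738.
Intercept c from Station 1: 514.6 + 1.88 − 3.51 = 512.97.
At (24, 419): z_contact = −2.7 + 7.3 + 512.97 = 517.6 m.
Depth below ground = 554 − 517.6 = 36 m.

36 m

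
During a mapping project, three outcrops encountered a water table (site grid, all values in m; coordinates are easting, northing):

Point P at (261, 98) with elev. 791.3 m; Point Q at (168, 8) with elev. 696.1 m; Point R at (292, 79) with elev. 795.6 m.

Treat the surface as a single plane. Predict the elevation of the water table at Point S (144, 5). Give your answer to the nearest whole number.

Two edge vectors: Point P→Point Q = (-93, -90, -95.2), Point P→Point R = (31, -19, 4.3).
Normal n = (Point P→Point Q) × (Point P→Point R) = (-2195.8, -2551.3, 4557).
So ∂z/∂easting = −n_x/n_z = 0.48185 and ∂z/∂northing = −n_y/n_z = 0.55986.
Intercept c from Point P: 791.3 − 125.76 − 54.87 = 610.67.
At (144, 5): z = 69.4 + 2.8 + 610.67 = 682.9 m.

683 m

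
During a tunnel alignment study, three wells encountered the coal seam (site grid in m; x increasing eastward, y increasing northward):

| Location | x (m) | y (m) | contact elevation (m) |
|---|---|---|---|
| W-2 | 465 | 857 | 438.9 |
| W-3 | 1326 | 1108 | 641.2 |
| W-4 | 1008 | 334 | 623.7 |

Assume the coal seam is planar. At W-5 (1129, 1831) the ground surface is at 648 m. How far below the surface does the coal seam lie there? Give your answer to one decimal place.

Two edge vectors: W-2→W-3 = (861, 251, 202.3), W-2→W-4 = (543, -523, 184.8).
Normal n = (W-2→W-3) × (W-2→W-4) = (152187.7, -49263.9, -586596).
So ∂z/∂x = −n_x/n_z = 0.259442 and ∂z/∂y = −n_y/n_z = −0.083983.
Intercept c from W-2: 438.9 − 120.64 + 71.97 = 390.23.
At (1129, 1831): z_contact = 292.91 − 153.77 + 390.23 = 529.37 m.
Depth below ground = 648 − 529.37 = 118.6 m.

118.6 m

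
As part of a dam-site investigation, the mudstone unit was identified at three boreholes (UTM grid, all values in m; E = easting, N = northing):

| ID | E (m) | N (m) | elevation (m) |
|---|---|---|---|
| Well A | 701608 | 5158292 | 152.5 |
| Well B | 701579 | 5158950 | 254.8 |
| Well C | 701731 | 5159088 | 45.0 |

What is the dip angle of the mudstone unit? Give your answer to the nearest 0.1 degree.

Let the plane be z = a·E + b·N + c.
Well B−Well A: −29a + 658b = 102.3;  Well C−Well A: 123a + 796b = −107.5.
Solving gives a = −1.46288, b = 0.09100.
Gradient magnitude |∇z| = √(a² + b²) = √(2.14002 + 0.00828) = 1.46571.
True dip = arctan(1.46571) = 55.7°, dipping toward E (azimuth ≈ 094°).

55.7°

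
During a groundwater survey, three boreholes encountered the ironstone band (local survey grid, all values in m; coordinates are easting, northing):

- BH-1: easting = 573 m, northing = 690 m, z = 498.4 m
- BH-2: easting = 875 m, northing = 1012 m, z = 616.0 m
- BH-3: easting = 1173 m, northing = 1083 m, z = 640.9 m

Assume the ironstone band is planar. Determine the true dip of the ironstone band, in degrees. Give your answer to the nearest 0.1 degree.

Let the plane be z = a·easting + b·northing + c.
BH-2−BH-1: 302a + 322b = 117.6;  BH-3−BH-1: 600a + 393b = 142.5.
Solving gives a = −0.00445, b = 0.36939.
Gradient magnitude |∇z| = √(a² + b²) = √(0.00002 + 0.13645) = 0.36942.
True dip = arctan(0.36942) = 20.3°, dipping toward S (azimuth ≈ 179°).

20.3°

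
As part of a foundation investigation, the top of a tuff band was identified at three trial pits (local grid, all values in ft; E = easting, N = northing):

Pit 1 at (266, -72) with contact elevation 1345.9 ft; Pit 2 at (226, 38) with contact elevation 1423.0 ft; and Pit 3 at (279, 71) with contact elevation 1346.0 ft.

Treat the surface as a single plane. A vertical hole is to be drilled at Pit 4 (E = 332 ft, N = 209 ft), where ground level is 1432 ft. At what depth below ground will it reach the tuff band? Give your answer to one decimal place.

148.2 ft

Two edge vectors: Pit 1→Pit 2 = (-40, 110, 77.1), Pit 1→Pit 3 = (13, 143, 0.1).
Normal n = (Pit 1→Pit 2) × (Pit 1→Pit 3) = (-11014.3, 1006.3, -7150).
So ∂z/∂E = −n_x/n_z = −1.54046 and ∂z/∂N = −n_y/n_z = 0.14074.
Intercept c from Pit 1: 1345.9 + 409.76 + 10.13 = 1765.80.
At (332, 209): z_contact = −511.43 + 29.41 + 1765.80 = 1283.78 ft.
Depth below ground = 1432 − 1283.78 = 148.2 ft.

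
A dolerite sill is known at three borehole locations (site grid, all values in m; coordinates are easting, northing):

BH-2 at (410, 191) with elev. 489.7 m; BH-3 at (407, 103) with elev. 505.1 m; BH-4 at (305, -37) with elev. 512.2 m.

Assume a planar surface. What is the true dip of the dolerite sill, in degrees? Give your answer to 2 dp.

Let the plane be z = a·easting + b·northing + c.
BH-3−BH-2: −3a − 88b = 15.4;  BH-4−BH-2: −105a − 228b = 22.5.
Solving gives a = 0.17896, b = −0.18110.
Gradient magnitude |∇z| = √(a² + b²) = √(0.03203 + 0.03280) = 0.25461.
True dip = arctan(0.25461) = 14.28°, dipping toward NW (azimuth ≈ 315°).

14.28°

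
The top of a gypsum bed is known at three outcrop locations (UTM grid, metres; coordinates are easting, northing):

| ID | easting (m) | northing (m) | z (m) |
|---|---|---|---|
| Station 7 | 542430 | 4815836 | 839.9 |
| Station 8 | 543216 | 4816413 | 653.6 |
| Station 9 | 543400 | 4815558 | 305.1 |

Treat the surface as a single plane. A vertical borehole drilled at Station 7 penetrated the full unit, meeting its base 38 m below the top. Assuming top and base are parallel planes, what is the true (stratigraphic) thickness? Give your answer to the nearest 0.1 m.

33.2 m

Let the plane be z = a·easting + b·northing + c.
Station 8−Station 7: 786a + 577b = −186.3;  Station 9−Station 7: 970a − 278b = −534.8.
Solving gives a = −0.46308, b = 0.30794.
|∇z| = √(a²+b²) = 0.55613, so dip δ = arctan(0.55613) = 29.08°.
True thickness = vertical thickness × cos δ = 38 × cos 29.08° = 33.2 m.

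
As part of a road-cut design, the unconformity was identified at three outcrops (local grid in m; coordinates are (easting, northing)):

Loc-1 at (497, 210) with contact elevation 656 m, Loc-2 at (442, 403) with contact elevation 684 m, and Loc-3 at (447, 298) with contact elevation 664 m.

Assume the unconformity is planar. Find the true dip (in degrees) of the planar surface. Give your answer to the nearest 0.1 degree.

Two edge vectors: Loc-1→Loc-2 = (-55, 193, 28), Loc-1→Loc-3 = (-50, 88, 8).
Normal n = (Loc-1→Loc-2) × (Loc-1→Loc-3) = (-920, -960, 4810).
So ∂z/∂E = −n_x/n_z = 0.19127 and ∂z/∂N = −n_y/n_z = 0.19958.
Gradient magnitude |∇z| = √(a² + b²) = √(0.03658 + 0.03983) = 0.27644.
True dip = arctan(0.27644) = 15.5°, dipping toward SW (azimuth ≈ 224°).

15.5°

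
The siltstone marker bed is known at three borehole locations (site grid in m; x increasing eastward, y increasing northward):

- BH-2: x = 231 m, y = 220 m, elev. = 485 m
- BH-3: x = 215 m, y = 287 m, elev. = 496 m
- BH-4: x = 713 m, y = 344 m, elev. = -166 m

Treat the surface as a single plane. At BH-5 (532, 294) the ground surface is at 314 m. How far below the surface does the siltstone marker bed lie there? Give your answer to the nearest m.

Two edge vectors: BH-2→BH-3 = (-16, 67, 11), BH-2→BH-4 = (482, 124, -651).
Normal n = (BH-2→BH-3) × (BH-2→BH-4) = (-44981, -5114, -34278).
So ∂z/∂x = −n_x/n_z = −1.31224 and ∂z/∂y = −n_y/n_z = −0.14919.
Intercept c from BH-2: 485 + 303.13 + 32.82 = 820.95.
At (532, 294): z_contact = −698.1 − 43.9 + 820.95 = 79.0 m.
Depth below ground = 314 − 79.0 = 235 m.

235 m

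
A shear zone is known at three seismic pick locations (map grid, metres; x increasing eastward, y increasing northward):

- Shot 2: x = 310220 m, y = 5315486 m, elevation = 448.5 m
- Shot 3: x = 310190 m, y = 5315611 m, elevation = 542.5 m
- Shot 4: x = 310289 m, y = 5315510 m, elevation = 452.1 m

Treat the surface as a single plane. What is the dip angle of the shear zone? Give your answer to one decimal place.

Two edge vectors: Shot 2→Shot 3 = (-30, 125, 94), Shot 2→Shot 4 = (69, 24, 3.6).
Normal n = (Shot 2→Shot 3) × (Shot 2→Shot 4) = (-1806, 6594, -9345).
So ∂z/∂x = −n_x/n_z = −0.19326 and ∂z/∂y = −n_y/n_z = 0.70562.
Gradient magnitude |∇z| = √(a² + b²) = √(0.03735 + 0.49790) = 0.73160.
True dip = arctan(0.73160) = 36.2°, dipping toward SSE (azimuth ≈ 165°).

36.2°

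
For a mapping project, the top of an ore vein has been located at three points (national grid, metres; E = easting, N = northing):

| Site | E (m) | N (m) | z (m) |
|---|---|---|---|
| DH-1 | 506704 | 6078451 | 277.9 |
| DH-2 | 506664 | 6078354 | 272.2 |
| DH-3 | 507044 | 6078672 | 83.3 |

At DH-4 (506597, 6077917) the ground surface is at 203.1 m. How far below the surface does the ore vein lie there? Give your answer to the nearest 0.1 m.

51.0 m

Two edge vectors: DH-1→DH-2 = (-40, -97, -5.7), DH-1→DH-3 = (340, 221, -194.6).
Normal n = (DH-1→DH-2) × (DH-1→DH-3) = (20135.9, -9722, 24140).
So ∂z/∂E = −n_x/n_z = −0.834130075 and ∂z/∂N = −n_y/n_z = 0.402734051.
Intercept c from DH-1: 277.9 + 422657.05 − 2447999.20 = −2025064.25.
At (506597, 6077917): z_contact = −422567.79 + 2447784.14 − 2025064.25 = 152.09 m.
Depth below ground = 203.1 − 152.09 = 51.0 m.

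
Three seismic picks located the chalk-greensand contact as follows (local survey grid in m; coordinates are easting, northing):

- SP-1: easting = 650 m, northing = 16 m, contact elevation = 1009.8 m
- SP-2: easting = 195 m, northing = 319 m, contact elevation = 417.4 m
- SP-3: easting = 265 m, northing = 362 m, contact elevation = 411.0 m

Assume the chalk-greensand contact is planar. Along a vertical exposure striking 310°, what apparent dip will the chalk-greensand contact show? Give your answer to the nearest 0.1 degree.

48.8°

Two edge vectors: SP-1→SP-2 = (-455, 303, -592.4), SP-1→SP-3 = (-385, 346, -598.8).
Normal n = (SP-1→SP-2) × (SP-1→SP-3) = (23534, -44380, -40775).
So ∂z/∂easting = −n_x/n_z = 0.57717 and ∂z/∂northing = −n_y/n_z = −1.08841.
Unit vector along 310° is (sin 310°, cos 310°) = (-0.7660, 0.6428).
Slope in that direction = a·(-0.7660) + b·(0.6428) = −1.14175.
Apparent dip = arctan|1.14175| = 48.8° (true dip is 50.9°, so apparent ≤ true as expected).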